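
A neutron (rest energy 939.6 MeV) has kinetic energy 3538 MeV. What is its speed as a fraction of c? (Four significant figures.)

0.9777c

K = (γ−1)mc², so γ = 1 + 3538/939.6 = 4.7654.
Then v/c = √(1 − γ⁻²) = √(1 − 0.0440353) = √0.9559647 = 0.9777.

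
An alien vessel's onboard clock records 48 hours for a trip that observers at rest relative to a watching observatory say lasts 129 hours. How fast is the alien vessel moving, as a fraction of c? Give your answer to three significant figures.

0.928c

γ = Δt/Δτ = 129/48 = 2.6875.
β = √(1 − 1/γ²) = √(1 − 0.138453) = √0.861547 = 0.928.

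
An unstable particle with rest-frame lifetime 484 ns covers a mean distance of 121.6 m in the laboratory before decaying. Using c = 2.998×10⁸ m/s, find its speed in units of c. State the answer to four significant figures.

0.6423c

Let x = d/(cτ) = 121.6 m / (2.998×10⁸ m/s × 4.840×10^-7 s) = 0.83802. Since d = βγcτ, x = βγ = β/√(1−β²).
Solving: β² = x²/(1+x²) = 0.702278/1.702278 = 0.412552, so β = 0.6423.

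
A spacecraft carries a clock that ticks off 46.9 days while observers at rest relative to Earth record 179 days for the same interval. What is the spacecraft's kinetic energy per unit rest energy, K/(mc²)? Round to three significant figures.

From Δt = γΔτ: γ = 179/46.9 = 3.81663.
K/(mc²) = γ − 1 = 3.81663 − 1 = 2.82.

2.82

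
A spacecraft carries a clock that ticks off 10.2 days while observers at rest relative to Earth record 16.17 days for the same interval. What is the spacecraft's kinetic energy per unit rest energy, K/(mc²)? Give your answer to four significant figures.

0.5853

From Δt = γΔτ: γ = 16.17/10.2 = 1.58529.
Since K = (γ−1)mc², K/(mc²) = 1.58529 − 1 = 0.5853.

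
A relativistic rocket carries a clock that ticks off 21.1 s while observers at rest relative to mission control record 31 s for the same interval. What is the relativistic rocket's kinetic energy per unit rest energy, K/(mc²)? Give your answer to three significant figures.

γ = Δt/Δτ = 31/21.1 = 1.46919.
Since K = (γ−1)mc², K/(mc²) = 1.46919 − 1 = 0.469.

0.469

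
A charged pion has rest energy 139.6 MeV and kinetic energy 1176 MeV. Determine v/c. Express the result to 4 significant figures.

K = (γ−1)mc², so γ = 1 + 1176/139.6 = 9.4241.
Then v/c = √(1 − γ⁻²) = √(1 − 0.0112595) = √0.9887405 = 0.9944.

0.9944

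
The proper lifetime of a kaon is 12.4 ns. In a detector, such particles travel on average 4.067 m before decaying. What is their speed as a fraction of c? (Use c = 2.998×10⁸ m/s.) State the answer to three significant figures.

Lab distance = (lab lifetime)·v = γτ·βc, so βγ = d/(cτ) = 4.067/(2.998×10⁸ × 1.240×10^-8) = 1.094.
With βγ = 1.094: γ² = 1 + (βγ)² = 2.19684, and β = (βγ)/γ = 1.094/1.48217 = 0.738.

0.738c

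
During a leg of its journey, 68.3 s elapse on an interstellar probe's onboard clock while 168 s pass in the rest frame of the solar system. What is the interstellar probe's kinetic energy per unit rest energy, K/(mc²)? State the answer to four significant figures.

1.460

From Δt = γΔτ: γ = 168/68.3 = 2.45974.
K/(mc²) = γ − 1 = 2.45974 − 1 = 1.460.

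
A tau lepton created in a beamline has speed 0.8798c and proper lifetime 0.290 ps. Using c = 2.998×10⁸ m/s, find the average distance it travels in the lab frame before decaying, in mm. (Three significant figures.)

γ = 1/√(1 − β²) = 1/√(1 − 0.77404804) = 1/√0.22595196 = 1/0.475344 = 2.1037.
Lab-frame lifetime: Δt = γτ = 2.1037 × 0.290 ps = 0.61007 ps.
Distance: d = vΔt = 0.8798 × 2.998×10⁸ m/s × 6.1007×10^-13 s = 1.61×10^-4 m = 0.161 mm.

0.161 mm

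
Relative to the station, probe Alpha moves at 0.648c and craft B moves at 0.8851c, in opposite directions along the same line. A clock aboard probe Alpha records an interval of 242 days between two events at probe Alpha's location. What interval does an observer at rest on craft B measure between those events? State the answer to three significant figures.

Speed of probe Alpha in craft B's frame: u = (v_A + v_B)/(1 + v_A v_B/c²) = (0.648 + 0.8851)/(1 + 0.648×0.8851) = 1.5331/1.5735448 = 0.9743; |u| = 0.9743c.
At |u| = 0.9743c, γ = (1 − 0.94926)^(−1/2) = 4.4394.
The clock on probe Alpha records proper time, so craft B measures Δt = γΔτ = 4.4394 × 242 = 1070 days.

1070 days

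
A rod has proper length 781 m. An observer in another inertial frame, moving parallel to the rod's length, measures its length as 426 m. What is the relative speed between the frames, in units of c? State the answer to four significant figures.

0.8381c

Length contraction gives γ = L₀/L = 781/426 = 1.8333.
β = √(1 − 1/γ²) = √0.702469 = 0.8381.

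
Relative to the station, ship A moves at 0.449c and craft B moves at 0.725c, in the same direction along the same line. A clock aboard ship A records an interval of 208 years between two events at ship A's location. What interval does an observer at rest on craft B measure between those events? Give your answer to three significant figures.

228 years

Speed of ship A in craft B's frame: u = (v_A − v_B)/(1 − v_A v_B/c²) = (0.449 − 0.725)/(1 − 0.449×0.725) = −0.276/0.674475 = −0.40921; |u| = 0.40921c.
γ for this relative speed: γ = 1/√(1 − 0.167453) = 1.096.
Ship A's interval is proper; time dilation gives Δt_B = γΔτ = 1.096 × 208 years = 228 years.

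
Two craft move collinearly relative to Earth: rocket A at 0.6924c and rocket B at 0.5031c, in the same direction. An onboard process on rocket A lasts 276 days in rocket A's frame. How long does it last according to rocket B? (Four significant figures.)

288.4 days

The velocity of rocket A relative to rocket B is (0.6924 − 0.5031)c / (1 − 0.6924×0.5031) = 0.29049c; relative speed 0.29049c.
γ for this relative speed: γ = 1/√(1 − 0.0843844) = 1.0451.
The clock on rocket A records proper time, so rocket B measures Δt = γΔτ = 1.0451 × 276 = 288.4 days.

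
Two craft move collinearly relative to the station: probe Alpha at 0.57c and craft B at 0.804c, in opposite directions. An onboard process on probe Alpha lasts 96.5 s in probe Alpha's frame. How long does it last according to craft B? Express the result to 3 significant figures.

The velocity of probe Alpha relative to craft B is (0.57 + 0.804)c / (1 + 0.57×0.804) = 0.94221c; relative speed 0.94221c.
γ for this relative speed: γ = 1/√(1 − 0.88776) = 2.9849.
Probe Alpha's interval is proper; time dilation gives Δt_B = γΔτ = 2.9849 × 96.5 s = 288 s.

288 s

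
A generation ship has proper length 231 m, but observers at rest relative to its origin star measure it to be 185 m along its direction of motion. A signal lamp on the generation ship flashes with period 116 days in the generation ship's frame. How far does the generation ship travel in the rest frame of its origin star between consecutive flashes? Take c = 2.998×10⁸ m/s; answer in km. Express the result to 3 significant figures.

2.25×10^12 km

γ = L₀/L = 231/185 = 1.24865.
β = √(1 − 1/γ²) = 0.59885. Lab-frame period = γτ = 1.24865×116 days = 144.84 days. Distance = βc × γτ = 0.59885 × 2.998×10⁸ m/s × 12514176 s = 2.2467×10^15 m = 2.25×10^12 km.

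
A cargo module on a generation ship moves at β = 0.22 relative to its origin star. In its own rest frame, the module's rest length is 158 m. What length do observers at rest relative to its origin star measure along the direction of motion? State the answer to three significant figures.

154 m

γ = 1/√(1 − β²) = 1/√(1 − 0.0484) = 1/√0.9516 = 1/0.9755 = 1.0251.
Along the direction of motion the measured length is L₀/γ = 158/1.0251 = 154 m.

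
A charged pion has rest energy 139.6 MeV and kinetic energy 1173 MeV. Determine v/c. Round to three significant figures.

0.994

γ = 1 + K/(mc²) = 1 + 1173/139.6 = 9.4026.
β = √(1 − 1/γ²) = √(1 − 0.0113111) = √0.9886889 = 0.994.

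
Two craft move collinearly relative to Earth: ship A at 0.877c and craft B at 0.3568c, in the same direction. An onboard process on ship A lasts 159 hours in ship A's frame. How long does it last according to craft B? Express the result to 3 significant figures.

The velocity of ship A relative to craft B is (0.877 − 0.3568)c / (1 − 0.877×0.3568) = 0.75711c; relative speed 0.75711c.
γ for this relative speed: γ = 1/√(1 − 0.573216) = 1.5307.
The clock on ship A records proper time, so craft B measures Δt = γΔτ = 1.5307 × 159 = 243 hours.

243 hours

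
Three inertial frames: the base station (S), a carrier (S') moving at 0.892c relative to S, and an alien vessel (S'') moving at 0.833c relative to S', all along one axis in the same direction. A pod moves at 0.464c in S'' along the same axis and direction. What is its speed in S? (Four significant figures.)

0.9962c

Compose velocities in two stages. Stage 1 (into S'): u₁ = (0.464+0.833)/(1+0.464×0.833) = 0.93544.
Stage 2 (into S): u = (0.93544+0.892)/(1+0.93544×0.892) = 0.9962, so the speed is 0.9962c.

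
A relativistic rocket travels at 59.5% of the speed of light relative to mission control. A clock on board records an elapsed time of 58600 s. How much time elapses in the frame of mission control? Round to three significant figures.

γ = 1/√(1 − β²) = 1/√(1 − 0.354025) = 1/√0.645975 = 1/0.803726 = 1.2442.
Time dilation: Δt = γ·Δτ = 1.2442 × 58600 = 72900 s.

72900 s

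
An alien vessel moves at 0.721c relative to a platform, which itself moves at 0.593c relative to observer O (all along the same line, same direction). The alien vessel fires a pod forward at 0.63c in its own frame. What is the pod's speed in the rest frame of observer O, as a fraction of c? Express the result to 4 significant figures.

Compose velocities in two stages. Stage 1 (into S'): u₁ = (0.63+0.721)/(1+0.63×0.721) = 0.92901.
Stage 2 (into S): u = (0.92901+0.593)/(1+0.92901×0.593) = 0.98137, so the speed is 0.9814c.

0.9814c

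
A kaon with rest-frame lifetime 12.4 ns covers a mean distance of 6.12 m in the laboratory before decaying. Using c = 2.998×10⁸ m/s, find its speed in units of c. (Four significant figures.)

d = βγcτ ⇒ βγ = d/(cτ) = 6.120 m / (3.71752 m) = 1.6463.
β = (βγ)/√(1+(βγ)²) = 1.6463/√3.7103 = 0.8547.

0.8547c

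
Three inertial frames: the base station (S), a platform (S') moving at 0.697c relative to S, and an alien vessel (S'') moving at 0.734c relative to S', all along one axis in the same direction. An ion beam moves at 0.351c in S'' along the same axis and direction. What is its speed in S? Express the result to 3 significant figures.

0.974c

First combine the ion beam and alien vessel (S''→S'): u₁ = (0.351 + 0.734)/(1 + 0.351×0.734) = 1.085/1.257634 = 0.86273.
Then combine with the platform (S'→S): u = (0.86273 + 0.697)/(1 + 0.86273×0.697) = 1.55973/1.60132281 = 0.97403.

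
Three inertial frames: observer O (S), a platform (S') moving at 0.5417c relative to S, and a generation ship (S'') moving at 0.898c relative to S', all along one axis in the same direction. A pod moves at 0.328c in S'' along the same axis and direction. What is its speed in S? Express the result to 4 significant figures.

0.9840c

Apply u = (u'+v)/(1+u'v) twice. Pod in the platform frame: (0.328+0.898)/(1+0.328·0.898) = 1.226/1.294544 = 0.94705c.
That velocity, transformed to the rest frame of observer O: (0.94705+0.5417)/(1+0.94705·0.5417) = 1.48875/1.513016985 = 0.98396c.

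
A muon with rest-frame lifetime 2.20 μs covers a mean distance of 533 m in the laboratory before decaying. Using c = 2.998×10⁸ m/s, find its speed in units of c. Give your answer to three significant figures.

Let x = d/(cτ) = 533.0 m / (2.998×10⁸ m/s × 2.200×10^-6 s) = 0.80811. Since d = βγcτ, x = βγ = β/√(1−β²).
Solving: β² = x²/(1+x²) = 0.653042/1.653042 = 0.395055, so β = 0.629.

0.629c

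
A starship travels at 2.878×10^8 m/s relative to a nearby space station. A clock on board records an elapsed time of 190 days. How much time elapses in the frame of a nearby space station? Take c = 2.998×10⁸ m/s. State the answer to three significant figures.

678 days

β = v/c = (2.878×10^8 m/s)/(2.998×10⁸ m/s) = 0.959973.
γ = 1/√(1 − β²) = 1/√(1 − 0.9215482) = 1/√0.07845184 = 1/0.280093 = 3.5702.
Time dilation: Δt = γ·Δτ = 3.5702 × 190 = 678 days.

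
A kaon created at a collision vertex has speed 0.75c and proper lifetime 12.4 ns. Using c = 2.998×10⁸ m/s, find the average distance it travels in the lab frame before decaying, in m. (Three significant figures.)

γ = 1/√(1 − β²) = 1/√(1 − 0.5625) = 1/√0.4375 = 1/0.661438 = 1.5119.
Lab-frame lifetime: Δt = γτ = 1.5119 × 12.4 ns = 18.748 ns.
Distance: d = vΔt = 0.75 × 2.998×10⁸ m/s × 1.8748×10^-8 s = 4.22 m.

4.22 m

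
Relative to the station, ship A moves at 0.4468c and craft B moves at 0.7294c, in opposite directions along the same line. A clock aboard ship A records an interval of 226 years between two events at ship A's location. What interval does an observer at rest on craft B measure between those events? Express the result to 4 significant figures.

489.6 years

Transform ship A's velocity into craft B's frame: (0.4468 + 0.7294)/(1 + 0.4468·0.7294) = 1.1762/1.32589592, so the relative speed is 0.8871c.
At |u| = 0.8871c, γ = (1 − 0.786946)^(−1/2) = 2.1665.
Ship A's interval is proper; time dilation gives Δt_B = γΔτ = 2.1665 × 226 years = 489.6 years.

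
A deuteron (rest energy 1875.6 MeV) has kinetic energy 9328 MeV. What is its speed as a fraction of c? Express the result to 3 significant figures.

0.986c

γ = 1 + K/(mc²) = 1 + 9328/1875.6 = 5.9733.
β = √(1 − 1/γ²) = √(1 − 0.0280267) = √0.9719733 = 0.986.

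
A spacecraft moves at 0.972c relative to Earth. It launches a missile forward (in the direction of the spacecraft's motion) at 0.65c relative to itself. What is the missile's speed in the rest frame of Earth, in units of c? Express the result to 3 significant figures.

0.994c

Relativistic velocity addition: u = (u' + v)/(1 + u'v/c²), with u' = 0.65c and v = 0.972c.
Numerator: 0.65 + 0.972 = 1.622. Denominator: 1 + (0.65)(0.972) = 1.6318.
u = 1.622/1.6318 = 0.99399, so the speed is 0.994c.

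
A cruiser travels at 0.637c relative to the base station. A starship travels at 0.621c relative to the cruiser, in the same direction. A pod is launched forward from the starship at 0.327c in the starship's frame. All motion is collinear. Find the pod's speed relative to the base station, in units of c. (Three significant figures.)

Compose velocities in two stages. Stage 1 (into S'): u₁ = (0.327+0.621)/(1+0.327×0.621) = 0.78799.
Stage 2 (into S): u = (0.78799+0.637)/(1+0.78799×0.637) = 0.94876, so the speed is 0.949c.

0.949c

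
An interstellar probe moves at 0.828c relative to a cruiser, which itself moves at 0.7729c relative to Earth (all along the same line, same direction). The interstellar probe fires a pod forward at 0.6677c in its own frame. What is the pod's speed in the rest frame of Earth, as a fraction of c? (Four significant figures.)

0.9952c

First combine the pod and interstellar probe (S''→S'): u₁ = (0.6677 + 0.828)/(1 + 0.6677×0.828) = 1.4957/1.5528556 = 0.96319.
Then combine with the cruiser (S'→S): u = (0.96319 + 0.7729)/(1 + 0.96319×0.7729) = 1.73609/1.744449551 = 0.99521.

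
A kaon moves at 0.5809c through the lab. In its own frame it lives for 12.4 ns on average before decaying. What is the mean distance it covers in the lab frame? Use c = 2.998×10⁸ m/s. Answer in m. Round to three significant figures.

γ = 1/√(1 − β²) = 1/√(1 − 0.33744481) = 1/√0.66255519 = 1/0.813975 = 1.2285.
Lab-frame lifetime: Δt = γτ = 1.2285 × 12.4 ns = 15.233 ns.
Distance: d = vΔt = 0.5809 × 2.998×10⁸ m/s × 1.5233×10^-8 s = 2.65 m.

2.65 m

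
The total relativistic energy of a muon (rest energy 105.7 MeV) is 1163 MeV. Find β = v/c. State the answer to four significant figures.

0.9959

Total energy E = γmc² gives γ = 1163/105.7 = 11.003.
Hence β = √(1 − 1/γ²) = √(1 − 0.00825996) = √0.99174004 = 0.9959.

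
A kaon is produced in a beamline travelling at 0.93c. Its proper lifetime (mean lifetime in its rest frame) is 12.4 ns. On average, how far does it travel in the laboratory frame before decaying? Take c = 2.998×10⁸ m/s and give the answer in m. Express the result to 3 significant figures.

9.41 m

Lorentz factor: γ = (1 − 0.8649)^(−1/2) = 2.7206.
Lab-frame lifetime: Δt = γτ = 2.7206 × 12.4 ns = 33.735 ns.
Distance: d = vΔt = 0.93 × 2.998×10⁸ m/s × 3.3735×10^-8 s = 9.41 m.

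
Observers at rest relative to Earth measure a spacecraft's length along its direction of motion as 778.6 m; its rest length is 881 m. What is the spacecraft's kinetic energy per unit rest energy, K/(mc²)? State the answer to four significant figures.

Length contraction gives γ = L₀/L = 881/778.6 = 1.13152.
Since K = (γ−1)mc², K/(mc²) = 1.13152 − 1 = 0.1315.

0.1315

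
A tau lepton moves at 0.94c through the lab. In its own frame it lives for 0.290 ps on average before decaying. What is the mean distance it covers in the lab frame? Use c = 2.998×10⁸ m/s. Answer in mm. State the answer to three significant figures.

Lorentz factor: γ = (1 − 0.8836)^(−1/2) = 2.9311.
Lab-frame lifetime: Δt = γτ = 2.9311 × 0.290 ps = 0.85002 ps.
Distance: d = vΔt = 0.94 × 2.998×10⁸ m/s × 8.5002×10^-13 s = 2.40×10^-4 m = 0.240 mm.

0.240 mm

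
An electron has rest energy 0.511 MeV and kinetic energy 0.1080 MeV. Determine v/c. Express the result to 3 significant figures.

γ = 1 + K/(mc²) = 1 + 0.1080/0.511 = 1.2114.
β = √(1 − 1/γ²) = √(1 − 0.681436) = √0.318564 = 0.564.

0.564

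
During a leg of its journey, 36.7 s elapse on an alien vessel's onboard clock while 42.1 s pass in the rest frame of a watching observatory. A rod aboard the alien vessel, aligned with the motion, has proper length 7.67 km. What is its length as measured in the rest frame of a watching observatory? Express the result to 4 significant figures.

From Δt = γΔτ: γ = 42.1/36.7 = 1.14714.
L = L₀/γ = 7.67/1.14714 = 6.686 km.

6.686 km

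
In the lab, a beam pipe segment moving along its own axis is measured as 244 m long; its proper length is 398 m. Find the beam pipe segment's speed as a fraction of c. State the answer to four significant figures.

Length contraction gives γ = L₀/L = 398/244 = 1.6311.
β = √(1 − 1/γ²) = √0.624129 = 0.7900.

0.7900c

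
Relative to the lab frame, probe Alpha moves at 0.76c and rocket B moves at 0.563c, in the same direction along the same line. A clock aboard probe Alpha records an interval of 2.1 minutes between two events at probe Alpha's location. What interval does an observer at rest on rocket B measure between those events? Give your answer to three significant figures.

2.24 minutes

The velocity of probe Alpha relative to rocket B is (0.76 − 0.563)c / (1 − 0.76×0.563) = 0.34433c; relative speed 0.34433c.
γ for this relative speed: γ = 1/√(1 − 0.118563) = 1.0651.
The clock on probe Alpha records proper time, so rocket B measures Δt = γΔτ = 1.0651 × 2.1 = 2.24 minutes.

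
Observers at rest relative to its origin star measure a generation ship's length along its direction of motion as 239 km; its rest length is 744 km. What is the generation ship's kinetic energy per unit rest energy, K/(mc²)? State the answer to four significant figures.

Length contraction gives γ = L₀/L = 744/239 = 3.11297.
Since K = (γ−1)mc², K/(mc²) = 3.11297 − 1 = 2.113.

2.113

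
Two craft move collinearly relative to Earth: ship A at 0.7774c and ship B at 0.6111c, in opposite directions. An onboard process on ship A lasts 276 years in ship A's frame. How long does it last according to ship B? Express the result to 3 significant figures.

818 years

Speed of ship A in ship B's frame: u = (v_A + v_B)/(1 + v_A v_B/c²) = (0.7774 + 0.6111)/(1 + 0.7774×0.6111) = 1.3885/1.47506914 = 0.94131; |u| = 0.94131c.
At |u| = 0.94131c, γ = (1 − 0.886065)^(−1/2) = 2.9626.
The clock on ship A records proper time, so ship B measures Δt = γΔτ = 2.9626 × 276 = 818 years.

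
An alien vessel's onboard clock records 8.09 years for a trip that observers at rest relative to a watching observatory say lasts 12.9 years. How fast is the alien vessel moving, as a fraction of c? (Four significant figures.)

γ = Δt/Δτ = 12.9/8.09 = 1.5946.
β = √(1 − 1/γ²) = √(1 − 0.393275) = √0.606725 = 0.7789.

0.7789c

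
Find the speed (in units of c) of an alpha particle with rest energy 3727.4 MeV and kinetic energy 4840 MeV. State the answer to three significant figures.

K = (γ−1)mc², so γ = 1 + 4840/3727.4 = 2.2985.
Then v/c = √(1 − γ⁻²) = √(1 − 0.189283) = √0.810717 = 0.900.

0.900c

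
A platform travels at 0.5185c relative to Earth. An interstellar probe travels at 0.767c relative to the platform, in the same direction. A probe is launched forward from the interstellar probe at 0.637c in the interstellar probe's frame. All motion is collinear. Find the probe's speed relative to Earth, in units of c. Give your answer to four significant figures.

0.9816c

Apply u = (u'+v)/(1+u'v) twice. Probe in the platform frame: (0.637+0.767)/(1+0.637·0.767) = 1.404/1.488579 = 0.94318c.
That velocity, transformed to the rest frame of Earth: (0.94318+0.5185)/(1+0.94318·0.5185) = 1.46168/1.48903883 = 0.98163c.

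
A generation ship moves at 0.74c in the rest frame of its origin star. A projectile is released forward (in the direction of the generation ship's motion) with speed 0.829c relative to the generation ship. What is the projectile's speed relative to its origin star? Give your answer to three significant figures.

0.972c

Relativistic velocity addition: u = (u' + v)/(1 + u'v/c²), with u' = 0.829c and v = 0.74c.
Numerator: 0.829 + 0.74 = 1.569. Denominator: 1 + (0.829)(0.74) = 1.61346.
u = 1.569/1.61346 = 0.97244, so the speed is 0.972c.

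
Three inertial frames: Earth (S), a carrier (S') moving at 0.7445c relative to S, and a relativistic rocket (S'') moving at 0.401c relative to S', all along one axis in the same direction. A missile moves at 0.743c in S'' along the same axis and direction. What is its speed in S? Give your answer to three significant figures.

Apply u = (u'+v)/(1+u'v) twice. Missile in the carrier frame: (0.743+0.401)/(1+0.743·0.401) = 1.144/1.297943 = 0.88139c.
That velocity, transformed to the rest frame of Earth: (0.88139+0.7445)/(1+0.88139·0.7445) = 1.62589/1.656194855 = 0.9817c.

0.982c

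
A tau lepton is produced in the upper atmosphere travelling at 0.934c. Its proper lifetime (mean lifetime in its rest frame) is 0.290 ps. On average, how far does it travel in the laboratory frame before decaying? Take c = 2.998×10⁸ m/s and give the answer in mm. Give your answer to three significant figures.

0.227 mm

Lorentz factor: γ = (1 − 0.872356)^(−1/2) = 2.799.
Lab-frame lifetime: Δt = γτ = 2.799 × 0.290 ps = 0.81171 ps.
Distance: d = vΔt = 0.934 × 2.998×10⁸ m/s × 8.1171×10^-13 s = 2.27×10^-4 m = 0.227 mm.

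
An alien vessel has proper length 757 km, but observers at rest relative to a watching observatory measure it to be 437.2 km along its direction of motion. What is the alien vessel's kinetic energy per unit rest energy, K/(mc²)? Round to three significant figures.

γ = L₀/L = 757/437.2 = 1.73147.
Since K = (γ−1)mc², K/(mc²) = 1.73147 − 1 = 0.731.

0.731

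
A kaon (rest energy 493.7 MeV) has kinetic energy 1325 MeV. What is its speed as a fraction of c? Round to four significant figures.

K = (γ−1)mc², so γ = 1 + 1325/493.7 = 3.6838.
Then v/c = √(1 − γ⁻²) = √(1 − 0.0736899) = √0.9263101 = 0.9625.

0.9625c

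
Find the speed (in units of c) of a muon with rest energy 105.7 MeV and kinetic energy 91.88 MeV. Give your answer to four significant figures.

γ = 1 + K/(mc²) = 1 + 91.88/105.7 = 1.8693.
β = √(1 − 1/γ²) = √(1 − 0.286182) = √0.713818 = 0.8449.

0.8449c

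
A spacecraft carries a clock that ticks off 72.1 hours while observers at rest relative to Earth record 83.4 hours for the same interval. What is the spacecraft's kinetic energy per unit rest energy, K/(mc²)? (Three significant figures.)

0.157

γ = Δt/Δτ = 83.4/72.1 = 1.15673.
K/(mc²) = γ − 1 = 1.15673 − 1 = 0.157.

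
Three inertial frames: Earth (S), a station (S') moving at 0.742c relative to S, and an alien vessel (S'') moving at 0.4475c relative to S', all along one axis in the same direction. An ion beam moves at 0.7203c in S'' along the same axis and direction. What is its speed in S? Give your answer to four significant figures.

0.9818c

Compose velocities in two stages. Stage 1 (into S'): u₁ = (0.7203+0.4475)/(1+0.7203×0.4475) = 0.88314.
Stage 2 (into S): u = (0.88314+0.742)/(1+0.88314×0.742) = 0.98179, so the speed is 0.9818c.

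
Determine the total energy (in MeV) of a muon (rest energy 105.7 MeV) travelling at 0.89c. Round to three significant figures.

232 MeV

γ = 1/√(1 − β²) = 1/√(1 − 0.7921) = 1/√0.2079 = 1/0.455961 = 2.1932.
Total energy: E = γmc² = 2.1932 × 105.7 MeV = 232 MeV.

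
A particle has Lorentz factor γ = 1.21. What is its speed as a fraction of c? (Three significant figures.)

0.563c

β = √(1 − 1/γ²) = √(1 − 1/1.4641) = √0.316987 = 0.563.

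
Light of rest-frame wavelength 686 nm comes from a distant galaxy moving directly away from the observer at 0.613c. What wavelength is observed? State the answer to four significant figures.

1401 nm

Relativistic Doppler for wavelength: λ_obs = λ_src · √((1+β)/(1−β)).
With β = 0.613: factor = √(1.613/0.387) = 2.0416.
λ_obs = 686 × 2.0416 = 1401 nm.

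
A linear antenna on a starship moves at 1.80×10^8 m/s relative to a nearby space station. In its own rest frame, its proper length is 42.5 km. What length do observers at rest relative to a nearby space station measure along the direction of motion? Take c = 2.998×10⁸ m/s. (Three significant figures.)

34.0 km

β = v/c = (1.80×10^8 m/s)/(2.998×10⁸ m/s) = 0.6004.
With β = 0.6004, γ = 1/√(1 − 0.6004²) = 1/√0.63951984 = 1.2505.
Along the direction of motion the measured length is L₀/γ = 42.5/1.2505 = 34.0 km.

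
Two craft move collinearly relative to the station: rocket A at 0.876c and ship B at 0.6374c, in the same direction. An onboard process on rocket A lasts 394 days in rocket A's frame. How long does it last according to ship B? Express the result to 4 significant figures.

The velocity of rocket A relative to ship B is (0.876 − 0.6374)c / (1 − 0.876×0.6374) = 0.54026c; relative speed 0.54026c.
γ for this relative speed: γ = 1/√(1 − 0.291881) = 1.1884.
The clock on rocket A records proper time, so ship B measures Δt = γΔτ = 1.1884 × 394 = 468.2 days.

468.2 days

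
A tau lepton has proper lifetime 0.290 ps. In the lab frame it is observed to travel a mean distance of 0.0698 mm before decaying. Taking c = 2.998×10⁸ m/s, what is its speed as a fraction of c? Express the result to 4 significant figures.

Let x = d/(cτ) = 6.980×10^-5 m / (2.998×10⁸ m/s × 2.900×10^-13 s) = 0.80283. Since d = βγcτ, x = βγ = β/√(1−β²).
Solving: β² = x²/(1+x²) = 0.644536/1.644536 = 0.391926, so β = 0.6260.

0.6260c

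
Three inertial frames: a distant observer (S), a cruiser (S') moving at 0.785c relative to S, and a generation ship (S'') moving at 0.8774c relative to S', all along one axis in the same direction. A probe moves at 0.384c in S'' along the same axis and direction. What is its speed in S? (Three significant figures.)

First combine the probe and generation ship (S''→S'): u₁ = (0.384 + 0.8774)/(1 + 0.384×0.8774) = 1.2614/1.3369216 = 0.94351.
Then combine with the cruiser (S'→S): u = (0.94351 + 0.785)/(1 + 0.94351×0.785) = 1.72851/1.74065535 = 0.99302.

0.993c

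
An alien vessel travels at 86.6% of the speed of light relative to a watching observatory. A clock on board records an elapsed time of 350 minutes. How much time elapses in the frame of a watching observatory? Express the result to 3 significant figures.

700 minutes

With β = 0.866, γ = 1/√(1 − 0.866²) = 1/√0.250044 = 1.9998.
The onboard clock measures proper time, so the interval in the rest frame of a watching observatory is dilated: Δt = γ·Δτ = 1.9998 × 350 minutes = 700 minutes.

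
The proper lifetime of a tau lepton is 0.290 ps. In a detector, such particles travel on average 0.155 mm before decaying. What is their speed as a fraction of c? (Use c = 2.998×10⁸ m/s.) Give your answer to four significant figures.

0.8722c

d = βγcτ ⇒ βγ = d/(cτ) = 1.550×10^-4 m / (8.6942×10^-5 m) = 1.7828.
β = (βγ)/√(1+(βγ)²) = 1.7828/√4.17838 = 0.8722.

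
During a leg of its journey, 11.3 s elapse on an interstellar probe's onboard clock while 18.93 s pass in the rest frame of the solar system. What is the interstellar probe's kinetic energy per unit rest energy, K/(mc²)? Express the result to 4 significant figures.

0.6752

γ = Δt/Δτ = 18.93/11.3 = 1.67522.
K/(mc²) = γ − 1 = 1.67522 − 1 = 0.6752.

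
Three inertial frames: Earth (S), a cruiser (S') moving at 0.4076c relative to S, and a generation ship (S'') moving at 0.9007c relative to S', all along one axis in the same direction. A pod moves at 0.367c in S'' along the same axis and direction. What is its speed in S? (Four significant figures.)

0.9798c

Compose velocities in two stages. Stage 1 (into S'): u₁ = (0.367+0.9007)/(1+0.367×0.9007) = 0.95276.
Stage 2 (into S): u = (0.95276+0.4076)/(1+0.95276×0.4076) = 0.97984, so the speed is 0.9798c.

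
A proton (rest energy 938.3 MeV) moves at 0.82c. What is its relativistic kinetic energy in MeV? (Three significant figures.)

With β = 0.82, γ = 1/√(1 − 0.82²) = 1/√0.3276 = 1.74714.
Kinetic energy: K = (γ − 1)mc² = (1.74714 − 1) × 938.3 MeV = 0.74714 × 938.3 = 701 MeV.

701 MeV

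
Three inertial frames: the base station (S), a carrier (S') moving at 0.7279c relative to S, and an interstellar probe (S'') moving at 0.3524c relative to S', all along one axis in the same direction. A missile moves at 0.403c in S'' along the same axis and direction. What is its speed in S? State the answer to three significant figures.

Apply u = (u'+v)/(1+u'v) twice. Missile in the carrier frame: (0.403+0.3524)/(1+0.403·0.3524) = 0.7554/1.1420172 = 0.66146c.
That velocity, transformed to the rest frame of the base station: (0.66146+0.7279)/(1+0.66146·0.7279) = 1.38936/1.481476734 = 0.93782c.

0.938c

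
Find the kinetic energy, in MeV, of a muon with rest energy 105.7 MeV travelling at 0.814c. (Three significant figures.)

76.3 MeV

Lorentz factor: γ = (1 − 0.662596)^(−1/2) = 1.72157.
Kinetic energy: K = (γ − 1)mc² = (1.72157 − 1) × 105.7 MeV = 0.72157 × 105.7 = 76.3 MeV.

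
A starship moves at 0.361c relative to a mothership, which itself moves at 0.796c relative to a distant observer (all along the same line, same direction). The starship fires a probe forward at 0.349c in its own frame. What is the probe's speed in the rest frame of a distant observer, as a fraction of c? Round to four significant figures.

0.9498c

Apply u = (u'+v)/(1+u'v) twice. Probe in the mothership frame: (0.349+0.361)/(1+0.349·0.361) = 0.71/1.125989 = 0.63056c.
That velocity, transformed to the rest frame of a distant observer: (0.63056+0.796)/(1+0.63056·0.796) = 1.42656/1.50192576 = 0.94982c.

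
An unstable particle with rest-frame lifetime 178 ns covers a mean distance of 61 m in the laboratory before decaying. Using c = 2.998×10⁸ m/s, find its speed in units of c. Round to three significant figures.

0.753c

Lab distance = (lab lifetime)·v = γτ·βc, so βγ = d/(cτ) = 61.00/(2.998×10⁸ × 1.780×10^-7) = 1.1431.
With βγ = 1.1431: γ² = 1 + (βγ)² = 2.30668, and β = (βγ)/γ = 1.1431/1.51878 = 0.753.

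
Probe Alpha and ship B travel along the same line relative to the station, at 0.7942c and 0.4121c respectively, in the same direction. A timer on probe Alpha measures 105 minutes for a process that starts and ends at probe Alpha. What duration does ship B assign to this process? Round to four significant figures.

Speed of probe Alpha in ship B's frame: u = (v_A − v_B)/(1 − v_A v_B/c²) = (0.7942 − 0.4121)/(1 − 0.7942×0.4121) = 0.3821/0.67271018 = 0.568; |u| = 0.568c.
γ for this relative speed: γ = 1/√(1 − 0.322624) = 1.215.
The clock on probe Alpha records proper time, so ship B measures Δt = γΔτ = 1.215 × 105 = 127.6 minutes.

127.6 minutes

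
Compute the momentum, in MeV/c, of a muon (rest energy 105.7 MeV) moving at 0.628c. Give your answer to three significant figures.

Lorentz factor: γ = (1 − 0.394384)^(−1/2) = 1.285.
Momentum: p = γβ·mc = 1.285 × 0.628 × 105.7 MeV/c = 85.3 MeV/c.

85.3 MeV/c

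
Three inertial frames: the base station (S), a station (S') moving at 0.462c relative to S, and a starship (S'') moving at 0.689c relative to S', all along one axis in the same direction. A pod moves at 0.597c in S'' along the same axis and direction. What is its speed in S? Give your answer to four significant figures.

0.9664c

Compose velocities in two stages. Stage 1 (into S'): u₁ = (0.597+0.689)/(1+0.597×0.689) = 0.9112.
Stage 2 (into S): u = (0.9112+0.462)/(1+0.9112×0.462) = 0.96638, so the speed is 0.9664c.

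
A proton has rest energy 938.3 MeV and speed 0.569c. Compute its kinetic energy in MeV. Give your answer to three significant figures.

203 MeV

With β = 0.569, γ = 1/√(1 − 0.569²) = 1/√0.676239 = 1.21605.
Kinetic energy: K = (γ − 1)mc² = (1.21605 − 1) × 938.3 MeV = 0.21605 × 938.3 = 203 MeV.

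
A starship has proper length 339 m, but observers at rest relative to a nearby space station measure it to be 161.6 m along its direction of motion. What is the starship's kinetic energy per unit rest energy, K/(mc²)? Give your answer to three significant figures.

Length contraction gives γ = L₀/L = 339/161.6 = 2.09777.
K/(mc²) = γ − 1 = 2.09777 − 1 = 1.10.

1.10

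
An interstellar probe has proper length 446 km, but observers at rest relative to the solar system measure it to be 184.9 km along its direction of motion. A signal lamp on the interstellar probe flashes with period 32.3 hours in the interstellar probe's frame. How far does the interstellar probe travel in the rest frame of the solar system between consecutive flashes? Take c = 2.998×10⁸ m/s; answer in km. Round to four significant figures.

Length contraction gives γ = L₀/L = 446/184.9 = 2.41211.
β = √(1 − 1/γ²) = 0.91002. Lab-frame period = γτ = 2.41211×32.3 hours = 77.911 hours. Distance = βc × γτ = 0.91002 × 2.998×10⁸ m/s × 280479.6 s = 7.6522×10^13 m = 7.652×10^10 km.

7.652×10^10 km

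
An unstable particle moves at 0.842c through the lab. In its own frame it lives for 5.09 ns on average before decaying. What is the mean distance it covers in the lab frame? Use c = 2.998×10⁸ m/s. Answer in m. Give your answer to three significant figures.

2.38 m

With β = 0.842, γ = 1/√(1 − 0.842²) = 1/√0.291036 = 1.8536.
Lab-frame lifetime: Δt = γτ = 1.8536 × 5.09 ns = 9.4348 ns.
Distance: d = vΔt = 0.842 × 2.998×10⁸ m/s × 9.4348×10^-9 s = 2.38 m.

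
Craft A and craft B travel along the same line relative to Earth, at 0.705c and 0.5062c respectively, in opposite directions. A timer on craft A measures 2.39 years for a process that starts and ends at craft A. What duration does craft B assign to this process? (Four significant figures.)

Transform craft A's velocity into craft B's frame: (0.705 + 0.5062)/(1 + 0.705·0.5062) = 1.2112/1.356871, so the relative speed is 0.89264c.
γ for this relative speed: γ = 1/√(1 − 0.796806) = 2.2184.
Craft A's interval is proper; time dilation gives Δt_B = γΔτ = 2.2184 × 2.39 years = 5.302 years.

5.302 years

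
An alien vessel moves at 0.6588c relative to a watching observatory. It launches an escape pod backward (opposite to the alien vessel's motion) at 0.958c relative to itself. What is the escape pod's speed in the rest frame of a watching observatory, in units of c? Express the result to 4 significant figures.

0.8111c

In units of c, u = (u' + v)/(1 + u'v) with u' = −0.958 and v = 0.6588.
Numerator: −0.958 + 0.6588 = −0.2992. Denominator: 1 + (−0.958)(0.6588) = 0.3688696.
u = −0.2992/0.3688696 = −0.81113, so the speed is 0.8111c.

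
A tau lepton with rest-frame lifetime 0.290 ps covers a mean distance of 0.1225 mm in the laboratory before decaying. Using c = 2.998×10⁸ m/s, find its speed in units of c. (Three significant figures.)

Let x = d/(cτ) = 1.225×10^-4 m / (2.998×10⁸ m/s × 2.900×10^-13 s) = 1.409. Since d = βγcτ, x = βγ = β/√(1−β²).
Solving: β² = x²/(1+x²) = 1.98528/2.98528 = 0.665023, so β = 0.815.

0.815c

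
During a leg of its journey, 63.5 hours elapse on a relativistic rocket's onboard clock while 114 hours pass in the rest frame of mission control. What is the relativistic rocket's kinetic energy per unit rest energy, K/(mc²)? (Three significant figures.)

The time-dilation ratio gives γ = 114/63.5 = 1.79528.
K/(mc²) = γ − 1 = 1.79528 − 1 = 0.795.

0.795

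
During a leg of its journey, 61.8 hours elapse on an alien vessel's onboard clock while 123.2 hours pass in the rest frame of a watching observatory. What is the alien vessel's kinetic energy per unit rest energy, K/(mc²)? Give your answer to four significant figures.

The time-dilation ratio gives γ = 123.2/61.8 = 1.99353.
Since K = (γ−1)mc², K/(mc²) = 1.99353 − 1 = 0.9935.

0.9935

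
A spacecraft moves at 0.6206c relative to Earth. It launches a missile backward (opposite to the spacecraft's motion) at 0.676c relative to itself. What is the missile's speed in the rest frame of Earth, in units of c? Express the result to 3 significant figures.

Relativistic velocity addition: u = (u' + v)/(1 + u'v/c²), with u' = −0.676c and v = 0.6206c.
Numerator: −0.676 + 0.6206 = −0.0554. Denominator: 1 + (−0.676)(0.6206) = 0.5804744.
u = −0.0554/0.5804744 = −0.095439, so the speed is 0.0954c.

0.0954c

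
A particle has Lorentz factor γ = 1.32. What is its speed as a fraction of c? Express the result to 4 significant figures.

0.6527c

β = √(1 − 1/γ²) = √(1 − 1/1.7424) = √0.426079 = 0.6527.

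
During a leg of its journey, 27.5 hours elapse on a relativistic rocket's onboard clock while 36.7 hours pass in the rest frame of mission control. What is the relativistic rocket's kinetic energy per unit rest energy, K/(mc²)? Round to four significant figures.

From Δt = γΔτ: γ = 36.7/27.5 = 1.33455.
Since K = (γ−1)mc², K/(mc²) = 1.33455 − 1 = 0.3345.

0.3345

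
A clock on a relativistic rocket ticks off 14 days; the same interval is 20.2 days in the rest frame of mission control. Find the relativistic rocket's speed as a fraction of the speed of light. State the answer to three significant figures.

γ = Δt/Δτ = 20.2/14 = 1.4429.
β = √(1 − 1/γ²) = √(1 − 0.480317) = √0.519683 = 0.721.

0.721c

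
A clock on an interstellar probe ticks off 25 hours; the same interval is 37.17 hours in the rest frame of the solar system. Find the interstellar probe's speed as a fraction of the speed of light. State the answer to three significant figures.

γ = Δt/Δτ = 37.17/25 = 1.4868.
β = √(1 − 1/γ²) = √(1 − 0.452371) = √0.547629 = 0.740.

0.740c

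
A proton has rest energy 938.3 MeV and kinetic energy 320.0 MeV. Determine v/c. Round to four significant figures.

0.6663

γ = 1 + K/(mc²) = 1 + 320.0/938.3 = 1.341.
β = √(1 − 1/γ²) = √(1 − 0.556087) = √0.443913 = 0.6663.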